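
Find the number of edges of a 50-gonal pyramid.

A pyramid on an n-gon base has one n-gon and n triangles: V = 50 + 1 = 51, E = 2·50 = 100, F = 50 + 1 = 51.
Check: V − E + F = 51 − 100 + 51 = 2.

100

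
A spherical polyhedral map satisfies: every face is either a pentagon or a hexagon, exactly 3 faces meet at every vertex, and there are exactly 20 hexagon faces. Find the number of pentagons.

Let x be the number of pentagons; then F = 20 + x.
Edge–face incidences: 2E = 6·20 + 5·x = 120 + 5x.
Every vertex has degree 3, so 3V = 2E.
Euler: V − E + F = 2 ⇒ (2E)/3 − E + (20 + x) = 2.
Multiply by 6: 2·(2E) − 3·(2E) + 6·(20 + x) = 12, i.e. 120 + 6x − (120 + 5x) = 12.
Collecting terms: x = 12.
Then 2E = 120 + 5·12 = 180, so E = 90, V = 2E/3 = 60, F = 20 + 12 = 32.

12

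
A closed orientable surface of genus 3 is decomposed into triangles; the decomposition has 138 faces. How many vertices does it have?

65

χ = 2 − 2·3 = -4, and every face is a triangle so 3F = 2E.
E = 3·138/2 = 207. Then V = -4 + E − F = -4 + 207 − 138 = 65.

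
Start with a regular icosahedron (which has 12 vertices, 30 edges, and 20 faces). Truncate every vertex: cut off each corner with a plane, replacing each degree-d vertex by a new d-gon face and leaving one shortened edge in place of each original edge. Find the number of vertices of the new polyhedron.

Truncation replaces each original edge-end by a new vertex, so V′ = 2E = 60.
Each original edge survives, and each old vertex of degree d contributes d new edges; summing degrees gives Σd = 2E, so E′ = E + 2E = 3E = 90.
Each original face survives and each original vertex becomes one new face: F′ = F + V = 32.

60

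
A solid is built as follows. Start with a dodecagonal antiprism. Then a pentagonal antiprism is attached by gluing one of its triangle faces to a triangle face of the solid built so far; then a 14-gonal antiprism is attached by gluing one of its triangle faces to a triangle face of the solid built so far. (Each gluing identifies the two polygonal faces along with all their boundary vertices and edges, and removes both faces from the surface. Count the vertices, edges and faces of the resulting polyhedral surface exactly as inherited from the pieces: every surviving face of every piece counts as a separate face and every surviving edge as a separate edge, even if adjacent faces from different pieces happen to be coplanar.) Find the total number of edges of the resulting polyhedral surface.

A dodecagonal antiprism: V=24, E=48, F=26.
Attach a pentagonal antiprism (V=10, E=20, F=12) along a 3-gon: merge 3 vertices and 3 edges, delete both glued faces → V=31, E=65, F=36.
Attach a 14-gonal antiprism (V=28, E=56, F=30) along a 3-gon: merge 3 vertices and 3 edges, delete both glued faces → V=56, E=118, F=64.
Check: V − E + F = 56 − 118 + 64 = 2.

118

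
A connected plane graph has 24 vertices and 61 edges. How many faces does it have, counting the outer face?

39

Euler's formula for a connected plane graph: V − E + F = 2, so F = 2 − 24 + 61 = 39.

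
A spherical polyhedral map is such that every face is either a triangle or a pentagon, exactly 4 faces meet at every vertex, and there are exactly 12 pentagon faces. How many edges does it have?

60

Let x be the number of triangles; then F = 12 + x.
Edge–face incidences: 2E = 5·12 + 3·x = 60 + 3x.
Every vertex has degree 4, so 4V = 2E.
Euler: V − E + F = 2 ⇒ (2E)/4 − E + (12 + x) = 2.
Multiply by 8: 2·(2E) − 4·(2E) + 8·(12 + x) = 16, i.e. 96 + 8x − 2·(60 + 3x) = 16.
Collecting terms: 2x − 24 = 16, so 2x = 40, so x = 20.
Then 2E = 60 + 3·20 = 120, so E = 60, V = 2E/4 = 30, F = 12 + 20 = 32.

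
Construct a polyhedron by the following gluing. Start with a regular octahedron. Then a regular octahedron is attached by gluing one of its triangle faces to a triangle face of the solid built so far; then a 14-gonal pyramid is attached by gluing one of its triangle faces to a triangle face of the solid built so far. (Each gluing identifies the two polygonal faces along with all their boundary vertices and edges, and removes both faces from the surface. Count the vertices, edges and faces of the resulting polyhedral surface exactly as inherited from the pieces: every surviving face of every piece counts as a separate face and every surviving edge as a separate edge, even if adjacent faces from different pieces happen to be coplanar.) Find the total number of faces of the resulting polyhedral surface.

27

A regular octahedron: V=6, E=12, F=8.
Attach a regular octahedron (V=6, E=12, F=8) along a 3-gon: merge 3 vertices and 3 edges, delete both glued faces → V=9, E=21, F=14.
Attach a 14-gonal pyramid (V=15, E=28, F=15) along a 3-gon: merge 3 vertices and 3 edges, delete both glued faces → V=21, E=46, F=27.
Check: V − E + F = 21 − 46 + 27 = 2.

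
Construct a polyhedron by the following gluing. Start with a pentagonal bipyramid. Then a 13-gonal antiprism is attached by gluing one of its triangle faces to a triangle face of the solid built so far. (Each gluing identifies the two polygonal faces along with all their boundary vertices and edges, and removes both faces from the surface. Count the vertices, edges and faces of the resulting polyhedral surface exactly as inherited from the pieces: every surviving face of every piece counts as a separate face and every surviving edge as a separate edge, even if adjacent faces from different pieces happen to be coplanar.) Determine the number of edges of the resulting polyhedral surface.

A pentagonal bipyramid: V=7, E=15, F=10.
Attach a 13-gonal antiprism (V=26, E=52, F=28) along a 3-gon: merge 3 vertices and 3 edges, delete both glued faces → V=30, E=64, F=36.
Check: V − E + F = 30 − 64 + 36 = 2.

64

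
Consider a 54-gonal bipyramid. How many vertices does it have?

A bipyramid over an n-gon has 2n triangular faces and n + 2 vertices: V = 54 + 2 = 56, E = 3·54 = 162, F = 2·54 = 108.
Check: V − E + F = 56 − 162 + 108 = 2.

56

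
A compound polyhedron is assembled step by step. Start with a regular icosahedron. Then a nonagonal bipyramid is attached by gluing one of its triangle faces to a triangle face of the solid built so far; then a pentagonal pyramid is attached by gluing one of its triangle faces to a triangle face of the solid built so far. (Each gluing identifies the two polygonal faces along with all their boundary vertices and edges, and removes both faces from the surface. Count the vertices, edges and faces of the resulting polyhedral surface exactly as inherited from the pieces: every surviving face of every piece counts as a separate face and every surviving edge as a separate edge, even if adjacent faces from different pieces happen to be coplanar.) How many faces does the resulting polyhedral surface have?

A regular icosahedron: V=12, E=30, F=20.
Attach a nonagonal bipyramid (V=11, E=27, F=18) along a 3-gon: merge 3 vertices and 3 edges, delete both glued faces → V=20, E=54, F=36.
Attach a pentagonal pyramid (V=6, E=10, F=6) along a 3-gon: merge 3 vertices and 3 edges, delete both glued faces → V=23, E=61, F=40.
Check: V − E + F = 23 − 61 + 40 = 2.

40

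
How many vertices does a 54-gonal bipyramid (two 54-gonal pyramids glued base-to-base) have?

56

A bipyramid over an n-gon has 2n triangular faces and n + 2 vertices: V = 54 + 2 = 56, E = 3·54 = 162, F = 2·54 = 108.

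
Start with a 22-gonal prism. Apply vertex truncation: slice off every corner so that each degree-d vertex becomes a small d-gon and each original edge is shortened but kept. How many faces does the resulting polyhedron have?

68

The base solid has V = 44, E = 66, F = 24.
Truncation replaces each original edge-end by a new vertex, so V′ = 2E = 132.
Each original edge survives, and each old vertex of degree d contributes d new edges; summing degrees gives Σd = 2E, so E′ = E + 2E = 3E = 198.
Each original face survives and each original vertex becomes one new face: F′ = F + V = 68.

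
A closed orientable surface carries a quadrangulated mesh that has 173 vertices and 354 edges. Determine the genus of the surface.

Every face is a square and each edge borders two faces, so 4F = 2·354, giving F = 177.
χ = V − E + F = 173 − 354 + 177 = -4.
For a closed orientable surface χ = 2 − 2g, so g = (2 − (-4))/2 = 3.

3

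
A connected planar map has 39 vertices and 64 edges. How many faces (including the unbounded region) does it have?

27

Euler's formula for a connected plane graph: V − E + F = 2, so F = 2 − 39 + 64 = 27.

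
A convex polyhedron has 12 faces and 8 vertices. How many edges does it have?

18

Here V − E + F = 2.
E = V + F − (2) = 8 + 12 − (2) = 18.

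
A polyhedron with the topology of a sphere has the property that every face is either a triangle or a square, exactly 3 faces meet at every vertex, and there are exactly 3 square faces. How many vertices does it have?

6

Let x be the number of triangles; then F = 3 + x.
Edge–face incidences: 2E = 4·3 + 3·x = 12 + 3x.
Every vertex has degree 3, so 3V = 2E.
Euler: V − E + F = 2 ⇒ (2E)/3 − E + (3 + x) = 2.
Multiply by 6: 2·(2E) − 3·(2E) + 6·(3 + x) = 12, i.e. 18 + 6x − (12 + 3x) = 12.
Collecting terms: 3x + 6 = 12, so 3x = 6, so x = 2.
Then 2E = 12 + 3·2 = 18, so E = 9, V = 2E/3 = 6, F = 3 + 2 = 5.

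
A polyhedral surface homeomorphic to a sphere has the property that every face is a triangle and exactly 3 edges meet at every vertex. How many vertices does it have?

Each face has 3 edges and each edge borders two faces, so 2E = 3F.
Each vertex has degree 3, so 3V = 2E and hence V = 3F/3.
Euler: V − E + F = 2 ⇒ (3F/3) − (3F/2) + F = 2.
Multiply by 6: (6 − 9 + 6)F = 12, i.e. 3F = 12.
So F = 4, E = 3·4/2 = 6, V = 3·4/3 = 4.

4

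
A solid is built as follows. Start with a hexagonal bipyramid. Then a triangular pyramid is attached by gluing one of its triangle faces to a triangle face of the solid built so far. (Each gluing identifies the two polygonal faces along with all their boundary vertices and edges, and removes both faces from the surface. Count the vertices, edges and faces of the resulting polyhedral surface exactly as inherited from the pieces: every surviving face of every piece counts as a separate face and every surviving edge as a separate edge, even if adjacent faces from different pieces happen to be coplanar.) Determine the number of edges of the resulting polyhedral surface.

21

A hexagonal bipyramid: V=8, E=18, F=12.
Attach a triangular pyramid (V=4, E=6, F=4) along a 3-gon: merge 3 vertices and 3 edges, delete both glued faces → V=9, E=21, F=14.
Check: V − E + F = 9 − 21 + 14 = 2.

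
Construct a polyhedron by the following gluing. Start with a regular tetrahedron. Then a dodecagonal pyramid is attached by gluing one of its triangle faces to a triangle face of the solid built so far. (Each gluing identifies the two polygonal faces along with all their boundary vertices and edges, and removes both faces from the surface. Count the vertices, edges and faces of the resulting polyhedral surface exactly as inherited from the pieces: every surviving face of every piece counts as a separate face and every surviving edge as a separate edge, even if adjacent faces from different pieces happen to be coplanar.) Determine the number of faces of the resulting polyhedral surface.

A regular tetrahedron: V=4, E=6, F=4.
Attach a dodecagonal pyramid (V=13, E=24, F=13) along a 3-gon: merge 3 vertices and 3 edges, delete both glued faces → V=14, E=27, F=15.
Check: V − E + F = 14 − 27 + 15 = 2.

15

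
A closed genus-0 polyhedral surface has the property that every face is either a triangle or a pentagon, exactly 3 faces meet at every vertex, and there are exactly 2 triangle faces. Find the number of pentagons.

6

Let x be the number of pentagons; then F = 2 + x.
Edge–face incidences: 2E = 3·2 + 5·x = 6 + 5x.
Every vertex has degree 3, so 3V = 2E.
Euler: V − E + F = 2 ⇒ (2E)/3 − E + (2 + x) = 2.
Multiply by 6: 2·(2E) − 3·(2E) + 6·(2 + x) = 12, i.e. 12 + 6x − (6 + 5x) = 12.
Collecting terms: x + 6 = 12, so x = 6.
Then 2E = 6 + 5·6 = 36, so E = 18, V = 2E/3 = 12, F = 2 + 6 = 8.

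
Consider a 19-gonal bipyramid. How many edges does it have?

57

A bipyramid over an n-gon has 2n triangular faces and n + 2 vertices: V = 19 + 2 = 21, E = 3·19 = 57, F = 2·19 = 38.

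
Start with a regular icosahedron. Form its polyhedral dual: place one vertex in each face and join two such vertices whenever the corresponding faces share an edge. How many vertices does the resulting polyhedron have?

20

The base solid has V = 12, E = 30, F = 20.
The dual swaps V and F and preserves E: V′ = F = 20, E′ = E = 30, F′ = V = 12.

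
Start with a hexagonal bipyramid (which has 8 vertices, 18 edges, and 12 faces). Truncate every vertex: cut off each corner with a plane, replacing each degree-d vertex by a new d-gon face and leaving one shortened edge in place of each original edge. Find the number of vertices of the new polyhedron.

Truncation replaces each original edge-end by a new vertex, so V′ = 2E = 36.
Each original edge survives, and each old vertex of degree d contributes d new edges; summing degrees gives Σd = 2E, so E′ = E + 2E = 3E = 54.
Each original face survives and each original vertex becomes one new face: F′ = F + V = 20.

36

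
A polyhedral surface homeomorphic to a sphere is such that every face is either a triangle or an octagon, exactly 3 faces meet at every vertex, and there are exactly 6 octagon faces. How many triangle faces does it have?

8

Let x be the number of triangles; then F = 6 + x.
Edge–face incidences: 2E = 8·6 + 3·x = 48 + 3x.
Every vertex has degree 3, so 3V = 2E.
Euler: V − E + F = 2 ⇒ (2E)/3 − E + (6 + x) = 2.
Multiply by 6: 2·(2E) − 3·(2E) + 6·(6 + x) = 12, i.e. 36 + 6x − (48 + 3x) = 12.
Collecting terms: 3x − 12 = 12, so 3x = 24, so x = 8.
Then 2E = 48 + 3·8 = 72, so E = 36, V = 2E/3 = 24, F = 6 + 8 = 14.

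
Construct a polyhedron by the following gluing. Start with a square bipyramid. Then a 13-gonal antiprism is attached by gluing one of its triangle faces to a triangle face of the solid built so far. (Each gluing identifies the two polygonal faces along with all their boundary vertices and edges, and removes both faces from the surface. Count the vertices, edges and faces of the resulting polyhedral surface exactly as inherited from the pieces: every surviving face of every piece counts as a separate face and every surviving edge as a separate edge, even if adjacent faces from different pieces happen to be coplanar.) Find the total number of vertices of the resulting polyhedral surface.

29

A square bipyramid: V=6, E=12, F=8.
Attach a 13-gonal antiprism (V=26, E=52, F=28) along a 3-gon: merge 3 vertices and 3 edges, delete both glued faces → V=29, E=61, F=34.
Check: V − E + F = 29 − 61 + 34 = 2.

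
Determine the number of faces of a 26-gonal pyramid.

A pyramid on an n-gon base has one n-gon and n triangles: V = 26 + 1 = 27, E = 2·26 = 52, F = 26 + 1 = 27.

27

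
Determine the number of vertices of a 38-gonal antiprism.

76

An antiprism on an n-gon has two n-gon caps and 2n triangles: V = 2·38 = 76, E = 4·38 = 152, F = 2·38 + 2 = 78.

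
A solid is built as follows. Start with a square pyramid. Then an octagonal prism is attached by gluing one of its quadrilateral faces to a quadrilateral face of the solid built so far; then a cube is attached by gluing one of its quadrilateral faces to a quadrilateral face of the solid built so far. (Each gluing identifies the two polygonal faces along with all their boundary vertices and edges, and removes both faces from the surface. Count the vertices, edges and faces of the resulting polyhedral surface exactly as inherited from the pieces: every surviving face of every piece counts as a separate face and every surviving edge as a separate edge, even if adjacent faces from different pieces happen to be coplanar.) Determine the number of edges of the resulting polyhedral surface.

36

A square pyramid: V=5, E=8, F=5.
Attach an octagonal prism (V=16, E=24, F=10) along a 4-gon: merge 4 vertices and 4 edges, delete both glued faces → V=17, E=28, F=13.
Attach a cube (V=8, E=12, F=6) along a 4-gon: merge 4 vertices and 4 edges, delete both glued faces → V=21, E=36, F=17.
Check: V − E + F = 21 − 36 + 17 = 2.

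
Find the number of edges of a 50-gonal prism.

A prism on an n-gon has two n-gon bases and n rectangular sides: V = 2·50 = 100, E = 3·50 = 150, F = 50 + 2 = 52.
Check: V − E + F = 100 − 150 + 52 = 2.

150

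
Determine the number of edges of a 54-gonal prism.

A prism on an n-gon has two n-gon bases and n rectangular sides: V = 2·54 = 108, E = 3·54 = 162, F = 54 + 2 = 56.
Check: V − E + F = 108 − 162 + 56 = 2.

162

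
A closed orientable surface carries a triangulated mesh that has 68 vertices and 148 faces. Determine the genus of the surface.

4

Every face is a triangle, so 2E = 3·148 = 444, giving E = 222.
χ = V − E + F = 68 − 222 + 148 = -6.
For a closed orientable surface χ = 2 − 2g, so g = (2 − (-6))/2 = 4.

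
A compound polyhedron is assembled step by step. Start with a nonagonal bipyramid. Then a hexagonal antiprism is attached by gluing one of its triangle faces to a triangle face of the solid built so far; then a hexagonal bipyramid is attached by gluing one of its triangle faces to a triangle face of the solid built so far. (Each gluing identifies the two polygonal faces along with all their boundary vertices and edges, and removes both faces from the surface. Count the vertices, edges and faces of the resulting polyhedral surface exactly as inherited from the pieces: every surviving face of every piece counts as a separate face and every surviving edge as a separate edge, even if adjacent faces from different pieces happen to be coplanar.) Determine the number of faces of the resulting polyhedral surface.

A nonagonal bipyramid: V=11, E=27, F=18.
Attach a hexagonal antiprism (V=12, E=24, F=14) along a 3-gon: merge 3 vertices and 3 edges, delete both glued faces → V=20, E=48, F=30.
Attach a hexagonal bipyramid (V=8, E=18, F=12) along a 3-gon: merge 3 vertices and 3 edges, delete both glued faces → V=25, E=63, F=40.
Check: V − E + F = 25 − 63 + 40 = 2.

40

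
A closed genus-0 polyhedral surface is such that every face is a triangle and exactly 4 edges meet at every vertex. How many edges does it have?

12

Each face has 3 edges and each edge borders two faces, so 2E = 3F.
Each vertex has degree 4, so 4V = 2E and hence V = 3F/4.
Euler: V − E + F = 2 ⇒ (3F/4) − (3F/2) + F = 2.
Multiply by 8: (6 − 12 + 8)F = 16, i.e. 2F = 16.
So F = 8, E = 3·8/2 = 12, V = 3·8/4 = 6.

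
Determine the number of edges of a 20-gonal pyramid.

A pyramid on an n-gon base has one n-gon and n triangles: V = 20 + 1 = 21, E = 2·20 = 40, F = 20 + 1 = 21.

40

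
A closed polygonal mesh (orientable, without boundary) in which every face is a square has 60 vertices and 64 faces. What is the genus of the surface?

Every face is a square, so 2E = 4·64 = 256, giving E = 128.
χ = V − E + F = 60 − 128 + 64 = -4.
For a closed orientable surface χ = 2 − 2g, so g = (2 − (-4))/2 = 3.

3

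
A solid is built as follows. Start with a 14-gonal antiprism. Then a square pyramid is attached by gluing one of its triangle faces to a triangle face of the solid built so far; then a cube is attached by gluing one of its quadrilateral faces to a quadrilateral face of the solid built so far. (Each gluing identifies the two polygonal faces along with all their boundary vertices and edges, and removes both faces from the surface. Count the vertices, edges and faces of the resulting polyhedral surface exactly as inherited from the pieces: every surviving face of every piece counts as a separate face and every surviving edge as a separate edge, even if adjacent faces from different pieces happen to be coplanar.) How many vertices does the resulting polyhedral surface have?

A 14-gonal antiprism: V=28, E=56, F=30.
Attach a square pyramid (V=5, E=8, F=5) along a 3-gon: merge 3 vertices and 3 edges, delete both glued faces → V=30, E=61, F=33.
Attach a cube (V=8, E=12, F=6) along a 4-gon: merge 4 vertices and 4 edges, delete both glued faces → V=34, E=69, F=37.
Check: V − E + F = 34 − 69 + 37 = 2.

34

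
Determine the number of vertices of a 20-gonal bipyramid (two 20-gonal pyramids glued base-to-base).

22

A bipyramid over an n-gon has 2n triangular faces and n + 2 vertices: V = 20 + 2 = 22, E = 3·20 = 60, F = 2·20 = 40.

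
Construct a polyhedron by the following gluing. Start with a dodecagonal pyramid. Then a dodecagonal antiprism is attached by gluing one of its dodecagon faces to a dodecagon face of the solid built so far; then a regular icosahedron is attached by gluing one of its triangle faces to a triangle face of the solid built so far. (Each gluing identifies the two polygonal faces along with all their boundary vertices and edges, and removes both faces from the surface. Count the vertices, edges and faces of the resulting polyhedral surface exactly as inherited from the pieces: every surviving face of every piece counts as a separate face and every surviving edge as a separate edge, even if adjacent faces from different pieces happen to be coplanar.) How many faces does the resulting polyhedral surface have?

55

A dodecagonal pyramid: V=13, E=24, F=13.
Attach a dodecagonal antiprism (V=24, E=48, F=26) along a 12-gon: merge 12 vertices and 12 edges, delete both glued faces → V=25, E=60, F=37.
Attach a regular icosahedron (V=12, E=30, F=20) along a 3-gon: merge 3 vertices and 3 edges, delete both glued faces → V=34, E=87, F=55.
Check: V − E + F = 34 − 87 + 55 = 2.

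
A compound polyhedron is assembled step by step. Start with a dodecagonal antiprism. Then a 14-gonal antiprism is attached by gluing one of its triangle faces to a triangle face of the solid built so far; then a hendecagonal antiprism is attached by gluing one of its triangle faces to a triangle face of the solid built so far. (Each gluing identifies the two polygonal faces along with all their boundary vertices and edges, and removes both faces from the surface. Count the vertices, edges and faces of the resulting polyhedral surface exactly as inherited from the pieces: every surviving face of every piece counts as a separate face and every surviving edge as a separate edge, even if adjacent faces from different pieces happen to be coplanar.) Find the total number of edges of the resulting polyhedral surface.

142

A dodecagonal antiprism: V=24, E=48, F=26.
Attach a 14-gonal antiprism (V=28, E=56, F=30) along a 3-gon: merge 3 vertices and 3 edges, delete both glued faces → V=49, E=101, F=54.
Attach a hendecagonal antiprism (V=22, E=44, F=24) along a 3-gon: merge 3 vertices and 3 edges, delete both glued faces → V=68, E=142, F=76.
Check: V − E + F = 68 − 142 + 76 = 2.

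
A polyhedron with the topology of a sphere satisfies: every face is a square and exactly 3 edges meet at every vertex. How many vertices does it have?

8

Each face has 4 edges and each edge borders two faces, so 2E = 4F.
Each vertex has degree 3, so 3V = 2E and hence V = 4F/3.
Euler: V − E + F = 2 ⇒ (4F/3) − (4F/2) + F = 2.
Multiply by 6: (8 − 12 + 6)F = 12, i.e. 2F = 12.
So F = 6, E = 4·6/2 = 12, V = 4·6/3 = 8.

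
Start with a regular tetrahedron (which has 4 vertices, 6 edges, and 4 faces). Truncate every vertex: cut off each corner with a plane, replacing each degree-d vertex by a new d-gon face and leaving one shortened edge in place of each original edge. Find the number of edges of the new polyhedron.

Truncation replaces each original edge-end by a new vertex, so V′ = 2E = 12.
Each original edge survives, and each old vertex of degree d contributes d new edges; summing degrees gives Σd = 2E, so E′ = E + 2E = 3E = 18.
Each original face survives and each original vertex becomes one new face: F′ = F + V = 8.

18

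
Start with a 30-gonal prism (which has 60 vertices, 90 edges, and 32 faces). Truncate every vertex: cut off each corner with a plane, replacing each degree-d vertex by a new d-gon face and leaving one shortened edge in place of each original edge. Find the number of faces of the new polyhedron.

Truncation replaces each original edge-end by a new vertex, so V′ = 2E = 180.
Each original edge survives, and each old vertex of degree d contributes d new edges; summing degrees gives Σd = 2E, so E′ = E + 2E = 3E = 270.
Each original face survives and each original vertex becomes one new face: F′ = F + V = 92.

92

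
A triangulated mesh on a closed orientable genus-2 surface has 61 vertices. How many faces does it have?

126

χ = 2 − 2·2 = -2, and every face is a triangle so 3F = 2E.
V − E + F = -2 with E = 3F/2 gives 61 − (3/2 − 1)·F = -2, so F = 126 and E = 189.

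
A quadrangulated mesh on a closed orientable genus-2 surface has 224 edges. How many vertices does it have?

χ = 2 − 2·2 = -2, and every face is a square so 4F = 2E.
F = 2E/4 = 112. Then V = -2 + E − F = -2 + 224 − 112 = 110.

110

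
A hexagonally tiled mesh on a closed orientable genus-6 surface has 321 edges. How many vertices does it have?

χ = 2 − 2·6 = -10, and every face is a hexagon so 6F = 2E.
F = 2E/6 = 107. Then V = -10 + E − F = -10 + 321 − 107 = 204.

204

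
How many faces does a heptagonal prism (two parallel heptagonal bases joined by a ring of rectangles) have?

A prism on an n-gon has two n-gon bases and n rectangular sides: V = 2·7 = 14, E = 3·7 = 21, F = 7 + 2 = 9.
Check: V − E + F = 14 − 21 + 9 = 2.

9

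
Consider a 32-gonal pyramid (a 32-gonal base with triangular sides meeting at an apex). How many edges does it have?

64

A pyramid on an n-gon base has one n-gon and n triangles: V = 32 + 1 = 33, E = 2·32 = 64, F = 32 + 1 = 33.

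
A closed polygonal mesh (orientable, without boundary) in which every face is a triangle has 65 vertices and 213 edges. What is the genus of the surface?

4

Every face is a triangle and each edge borders two faces, so 3F = 2·213, giving F = 142.
χ = V − E + F = 65 − 213 + 142 = -6.
For a closed orientable surface χ = 2 − 2g, so g = (2 − (-6))/2 = 4.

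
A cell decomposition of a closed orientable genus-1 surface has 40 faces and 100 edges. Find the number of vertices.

60

For a closed orientable surface of genus 1, χ = 2 − 2·1 = 0.
V = 0 + E − F = 0 + 100 − 40 = 60.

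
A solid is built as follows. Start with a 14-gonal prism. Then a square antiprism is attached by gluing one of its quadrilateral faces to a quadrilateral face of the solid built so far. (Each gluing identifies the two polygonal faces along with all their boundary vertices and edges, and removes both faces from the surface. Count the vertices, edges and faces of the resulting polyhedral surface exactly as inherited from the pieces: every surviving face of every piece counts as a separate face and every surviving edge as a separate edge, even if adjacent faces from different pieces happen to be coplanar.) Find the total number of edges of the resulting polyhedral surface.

54

A 14-gonal prism: V=28, E=42, F=16.
Attach a square antiprism (V=8, E=16, F=10) along a 4-gon: merge 4 vertices and 4 edges, delete both glued faces → V=32, E=54, F=24.
Check: V − E + F = 32 − 54 + 24 = 2.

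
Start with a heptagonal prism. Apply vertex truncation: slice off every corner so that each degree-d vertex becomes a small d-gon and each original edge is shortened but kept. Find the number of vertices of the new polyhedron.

42

The base solid has V = 14, E = 21, F = 9.
Truncation replaces each original edge-end by a new vertex, so V′ = 2E = 42.
Each original edge survives, and each old vertex of degree d contributes d new edges; summing degrees gives Σd = 2E, so E′ = E + 2E = 3E = 63.
Each original face survives and each original vertex becomes one new face: F′ = F + V = 23.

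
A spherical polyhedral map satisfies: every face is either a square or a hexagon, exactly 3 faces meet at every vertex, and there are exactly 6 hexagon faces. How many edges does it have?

30

Let x be the number of squares; then F = 6 + x.
Edge–face incidences: 2E = 6·6 + 4·x = 36 + 4x.
Every vertex has degree 3, so 3V = 2E.
Euler: V − E + F = 2 ⇒ (2E)/3 − E + (6 + x) = 2.
Multiply by 6: 2·(2E) − 3·(2E) + 6·(6 + x) = 12, i.e. 36 + 6x − (36 + 4x) = 12.
Collecting terms: 2x = 12, so x = 6.
Then 2E = 36 + 4·6 = 60, so E = 30, V = 2E/3 = 20, F = 6 + 6 = 12.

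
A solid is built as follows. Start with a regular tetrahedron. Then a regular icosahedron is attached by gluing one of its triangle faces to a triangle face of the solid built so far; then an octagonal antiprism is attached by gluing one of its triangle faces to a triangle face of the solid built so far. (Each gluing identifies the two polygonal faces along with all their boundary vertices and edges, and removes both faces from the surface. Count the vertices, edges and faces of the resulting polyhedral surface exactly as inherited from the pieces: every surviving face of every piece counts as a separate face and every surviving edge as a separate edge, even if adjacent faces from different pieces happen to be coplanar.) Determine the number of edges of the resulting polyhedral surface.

A regular tetrahedron: V=4, E=6, F=4.
Attach a regular icosahedron (V=12, E=30, F=20) along a 3-gon: merge 3 vertices and 3 edges, delete both glued faces → V=13, E=33, F=22.
Attach an octagonal antiprism (V=16, E=32, F=18) along a 3-gon: merge 3 vertices and 3 edges, delete both glued faces → V=26, E=62, F=38.
Check: V − E + F = 26 − 62 + 38 = 2.

62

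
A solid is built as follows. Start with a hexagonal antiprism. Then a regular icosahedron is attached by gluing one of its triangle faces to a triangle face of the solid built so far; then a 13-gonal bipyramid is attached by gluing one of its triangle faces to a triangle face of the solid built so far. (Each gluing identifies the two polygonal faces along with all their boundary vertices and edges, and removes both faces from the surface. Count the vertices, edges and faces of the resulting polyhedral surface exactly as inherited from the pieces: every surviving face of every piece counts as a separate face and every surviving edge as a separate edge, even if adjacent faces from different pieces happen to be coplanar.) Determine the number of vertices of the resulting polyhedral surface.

A hexagonal antiprism: V=12, E=24, F=14.
Attach a regular icosahedron (V=12, E=30, F=20) along a 3-gon: merge 3 vertices and 3 edges, delete both glued faces → V=21, E=51, F=32.
Attach a 13-gonal bipyramid (V=15, E=39, F=26) along a 3-gon: merge 3 vertices and 3 edges, delete both glued faces → V=33, E=87, F=56.
Check: V − E + F = 33 − 87 + 56 = 2.

33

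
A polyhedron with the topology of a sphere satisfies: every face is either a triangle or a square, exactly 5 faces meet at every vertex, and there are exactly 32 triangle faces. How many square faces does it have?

6

Let x be the number of squares; then F = 32 + x.
Edge–face incidences: 2E = 3·32 + 4·x = 96 + 4x.
Every vertex has degree 5, so 5V = 2E.
Euler: V − E + F = 2 ⇒ (2E)/5 − E + (32 + x) = 2.
Multiply by 10: 2·(2E) − 5·(2E) + 10·(32 + x) = 20, i.e. 320 + 10x − 3·(96 + 4x) = 20.
Collecting terms: −2x + 32 = 20, so −2x = −12, so x = 6.
Then 2E = 96 + 4·6 = 120, so E = 60, V = 2E/5 = 24, F = 32 + 6 = 38.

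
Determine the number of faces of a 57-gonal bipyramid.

A bipyramid over an n-gon has 2n triangular faces and n + 2 vertices: V = 57 + 2 = 59, E = 3·57 = 171, F = 2·57 = 114.
Check: V − E + F = 59 − 171 + 114 = 2.

114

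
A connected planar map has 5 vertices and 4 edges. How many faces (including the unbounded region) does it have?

Euler's formula for a connected plane graph: V − E + F = 2, so F = 2 − 5 + 4 = 1.

1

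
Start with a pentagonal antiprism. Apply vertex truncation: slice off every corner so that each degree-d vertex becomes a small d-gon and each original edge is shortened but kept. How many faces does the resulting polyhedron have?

22

The base solid has V = 10, E = 20, F = 12.
Truncation replaces each original edge-end by a new vertex, so V′ = 2E = 40.
Each original edge survives, and each old vertex of degree d contributes d new edges; summing degrees gives Σd = 2E, so E′ = E + 2E = 3E = 60.
Each original face survives and each original vertex becomes one new face: F′ = F + V = 22.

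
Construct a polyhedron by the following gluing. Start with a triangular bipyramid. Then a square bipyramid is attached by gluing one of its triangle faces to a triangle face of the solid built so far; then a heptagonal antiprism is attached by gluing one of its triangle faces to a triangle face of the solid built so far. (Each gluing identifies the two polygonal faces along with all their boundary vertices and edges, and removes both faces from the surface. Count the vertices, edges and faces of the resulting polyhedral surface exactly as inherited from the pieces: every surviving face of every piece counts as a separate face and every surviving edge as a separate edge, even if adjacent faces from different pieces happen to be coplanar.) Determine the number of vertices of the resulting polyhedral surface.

19

A triangular bipyramid: V=5, E=9, F=6.
Attach a square bipyramid (V=6, E=12, F=8) along a 3-gon: merge 3 vertices and 3 edges, delete both glued faces → V=8, E=18, F=12.
Attach a heptagonal antiprism (V=14, E=28, F=16) along a 3-gon: merge 3 vertices and 3 edges, delete both glued faces → V=19, E=43, F=26.
Check: V − E + F = 19 − 43 + 26 = 2.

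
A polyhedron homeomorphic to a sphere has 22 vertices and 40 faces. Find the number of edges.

60

Here V − E + F = 2.
E = V + F − (2) = 22 + 40 − (2) = 60.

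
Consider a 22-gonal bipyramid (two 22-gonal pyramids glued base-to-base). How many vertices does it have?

A bipyramid over an n-gon has 2n triangular faces and n + 2 vertices: V = 22 + 2 = 24, E = 3·22 = 66, F = 2·22 = 44.

24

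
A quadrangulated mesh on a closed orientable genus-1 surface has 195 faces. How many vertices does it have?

195

χ = 2 − 2·1 = 0, and every face is a square so 4F = 2E.
E = 4·195/2 = 390. Then V = 0 + E − F = 0 + 390 − 195 = 195.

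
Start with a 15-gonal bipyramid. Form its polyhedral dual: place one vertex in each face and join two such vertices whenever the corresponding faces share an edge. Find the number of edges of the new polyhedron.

45

The base solid has V = 17, E = 45, F = 30.
The dual swaps V and F and preserves E: V′ = F = 30, E′ = E = 45, F′ = V = 17.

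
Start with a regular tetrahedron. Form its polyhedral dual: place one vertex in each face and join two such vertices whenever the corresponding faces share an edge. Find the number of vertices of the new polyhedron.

4

The base solid has V = 4, E = 6, F = 4.
The dual swaps V and F and preserves E: V′ = F = 4, E′ = E = 6, F′ = V = 4.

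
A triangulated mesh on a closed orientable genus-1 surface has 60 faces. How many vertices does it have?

χ = 2 − 2·1 = 0, and every face is a triangle so 3F = 2E.
E = 3·60/2 = 90. Then V = 0 + E − F = 0 + 90 − 60 = 30.

30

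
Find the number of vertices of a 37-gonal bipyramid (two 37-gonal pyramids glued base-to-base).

39

A bipyramid over an n-gon has 2n triangular faces and n + 2 vertices: V = 37 + 2 = 39, E = 3·37 = 111, F = 2·37 = 74.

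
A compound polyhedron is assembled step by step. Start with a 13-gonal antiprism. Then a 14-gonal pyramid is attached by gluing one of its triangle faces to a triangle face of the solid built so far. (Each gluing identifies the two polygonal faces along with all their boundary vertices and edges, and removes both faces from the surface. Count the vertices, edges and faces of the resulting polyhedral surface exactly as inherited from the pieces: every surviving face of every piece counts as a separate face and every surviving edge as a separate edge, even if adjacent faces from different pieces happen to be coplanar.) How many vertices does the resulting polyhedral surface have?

A 13-gonal antiprism: V=26, E=52, F=28.
Attach a 14-gonal pyramid (V=15, E=28, F=15) along a 3-gon: merge 3 vertices and 3 edges, delete both glued faces → V=38, E=77, F=41.
Check: V − E + F = 38 − 77 + 41 = 2.

38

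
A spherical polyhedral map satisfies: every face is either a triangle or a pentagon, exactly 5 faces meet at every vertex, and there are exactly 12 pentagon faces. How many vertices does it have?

Let x be the number of triangles; then F = 12 + x.
Edge–face incidences: 2E = 5·12 + 3·x = 60 + 3x.
Every vertex has degree 5, so 5V = 2E.
Euler: V − E + F = 2 ⇒ (2E)/5 − E + (12 + x) = 2.
Multiply by 10: 2·(2E) − 5·(2E) + 10·(12 + x) = 20, i.e. 120 + 10x − 3·(60 + 3x) = 20.
Collecting terms: x − 60 = 20, so x = 80.
Then 2E = 60 + 3·80 = 300, so E = 150, V = 2E/5 = 60, F = 12 + 80 = 92.

60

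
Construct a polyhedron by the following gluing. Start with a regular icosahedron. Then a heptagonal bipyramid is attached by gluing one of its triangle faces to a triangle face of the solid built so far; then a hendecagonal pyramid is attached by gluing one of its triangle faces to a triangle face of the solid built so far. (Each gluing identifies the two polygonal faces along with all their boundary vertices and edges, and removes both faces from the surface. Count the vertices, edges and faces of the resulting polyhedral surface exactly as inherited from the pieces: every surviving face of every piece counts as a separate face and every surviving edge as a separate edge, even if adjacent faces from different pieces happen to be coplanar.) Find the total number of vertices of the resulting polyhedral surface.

A regular icosahedron: V=12, E=30, F=20.
Attach a heptagonal bipyramid (V=9, E=21, F=14) along a 3-gon: merge 3 vertices and 3 edges, delete both glued faces → V=18, E=48, F=32.
Attach a hendecagonal pyramid (V=12, E=22, F=12) along a 3-gon: merge 3 vertices and 3 edges, delete both glued faces → V=27, E=67, F=42.
Check: V − E + F = 27 − 67 + 42 = 2.

27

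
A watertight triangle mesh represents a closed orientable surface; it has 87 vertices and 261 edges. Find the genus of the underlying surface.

1

Every face is a triangle and each edge borders two faces, so 3F = 2·261, giving F = 174.
χ = V − E + F = 87 − 261 + 174 = 0.
For a closed orientable surface χ = 2 − 2g, so g = (2 − (0))/2 = 1.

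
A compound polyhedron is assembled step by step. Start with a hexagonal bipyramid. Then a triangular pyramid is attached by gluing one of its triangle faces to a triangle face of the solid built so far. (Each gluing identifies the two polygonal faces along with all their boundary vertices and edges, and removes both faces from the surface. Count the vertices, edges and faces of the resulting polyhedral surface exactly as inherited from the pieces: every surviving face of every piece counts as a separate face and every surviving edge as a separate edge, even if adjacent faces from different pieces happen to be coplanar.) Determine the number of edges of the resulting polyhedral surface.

21

A hexagonal bipyramid: V=8, E=18, F=12.
Attach a triangular pyramid (V=4, E=6, F=4) along a 3-gon: merge 3 vertices and 3 edges, delete both glued faces → V=9, E=21, F=14.
Check: V − E + F = 9 − 21 + 14 = 2.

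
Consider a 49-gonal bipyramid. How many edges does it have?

A bipyramid over an n-gon has 2n triangular faces and n + 2 vertices: V = 49 + 2 = 51, E = 3·49 = 147, F = 2·49 = 98.

147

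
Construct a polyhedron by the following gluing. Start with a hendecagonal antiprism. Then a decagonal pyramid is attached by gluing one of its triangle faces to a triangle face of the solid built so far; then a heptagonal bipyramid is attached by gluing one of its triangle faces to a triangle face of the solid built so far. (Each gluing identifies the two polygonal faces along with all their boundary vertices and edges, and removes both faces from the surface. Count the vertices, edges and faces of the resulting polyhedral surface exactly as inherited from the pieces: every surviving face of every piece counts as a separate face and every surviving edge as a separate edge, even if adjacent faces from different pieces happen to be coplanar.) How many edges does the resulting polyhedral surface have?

A hendecagonal antiprism: V=22, E=44, F=24.
Attach a decagonal pyramid (V=11, E=20, F=11) along a 3-gon: merge 3 vertices and 3 edges, delete both glued faces → V=30, E=61, F=33.
Attach a heptagonal bipyramid (V=9, E=21, F=14) along a 3-gon: merge 3 vertices and 3 edges, delete both glued faces → V=36, E=79, F=45.
Check: V − E + F = 36 − 79 + 45 = 2.

79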